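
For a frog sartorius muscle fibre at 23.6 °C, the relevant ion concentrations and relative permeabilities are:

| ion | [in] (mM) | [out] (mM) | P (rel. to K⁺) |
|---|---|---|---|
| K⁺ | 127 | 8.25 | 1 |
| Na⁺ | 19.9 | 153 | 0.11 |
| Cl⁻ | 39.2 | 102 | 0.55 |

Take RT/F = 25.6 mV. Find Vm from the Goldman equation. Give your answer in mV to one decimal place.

-35.3 mV

Vm = 25.6 · ln[(Σ P·[cation]ₒ + Σ P·[anion]ᵢ) / (Σ P·[cation]ᵢ + Σ P·[anion]ₒ)]
Numerator = 1×8.25 + 0.11×153 + 0.55×39.2 = 46.64
Denominator = 1×127 + 0.11×19.9 + 0.55×102 = 185.3
Vm = 25.6 · ln(0.25171) = 25.6 × (-1.3795) = -35.31 mV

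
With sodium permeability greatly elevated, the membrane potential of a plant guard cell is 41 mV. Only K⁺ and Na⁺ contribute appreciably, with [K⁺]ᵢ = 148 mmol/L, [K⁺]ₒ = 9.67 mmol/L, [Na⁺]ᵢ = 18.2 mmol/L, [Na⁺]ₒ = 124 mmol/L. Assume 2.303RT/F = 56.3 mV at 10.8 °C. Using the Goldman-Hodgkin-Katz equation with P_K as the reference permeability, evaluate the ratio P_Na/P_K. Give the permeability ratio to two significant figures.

Let α = P_Na/P_K. GHK: Vm = 56.3·log₁₀[(Kₒ + α·Naₒ)/(Kᵢ + α·Naᵢ)].
10^(Vm/56.3) = 10^(41.0/56.3) = 5.3486
So 5.3486·(Kᵢ + α·Naᵢ) = Kₒ + α·Naₒ → α = (5.3486·148.0 − 9.67) / (124.0 − 5.3486·18.2)
α = (791.6 − 9.67) / (124.0 − 97.34) = 781.9/26.66 = 29.33

29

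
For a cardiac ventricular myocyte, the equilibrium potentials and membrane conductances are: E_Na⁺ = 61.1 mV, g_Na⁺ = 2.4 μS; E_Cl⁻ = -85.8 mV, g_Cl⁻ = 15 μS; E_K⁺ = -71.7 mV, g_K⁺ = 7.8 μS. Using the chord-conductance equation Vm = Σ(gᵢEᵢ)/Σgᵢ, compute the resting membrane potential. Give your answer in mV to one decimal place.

-67.4 mV

Σ gᵢEᵢ = 2.4·(61.1) + 15·(-85.8) + 7.8·(-71.7) = -1699.62
Σ gᵢ = 2.4 + 15 + 7.8 = 25.2
Vm = -1699.62 / 25.2 = -67.45 mV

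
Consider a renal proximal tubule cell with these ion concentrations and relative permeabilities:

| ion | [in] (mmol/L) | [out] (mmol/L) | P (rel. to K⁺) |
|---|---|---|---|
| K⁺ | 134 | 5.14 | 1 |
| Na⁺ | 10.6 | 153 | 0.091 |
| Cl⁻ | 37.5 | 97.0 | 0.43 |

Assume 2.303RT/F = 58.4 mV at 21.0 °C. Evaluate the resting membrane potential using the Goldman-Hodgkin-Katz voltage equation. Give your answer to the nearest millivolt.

-41 mV

Vm = 58.4 · log₁₀[(Σ P·[cation]ₒ + Σ P·[anion]ᵢ) / (Σ P·[cation]ᵢ + Σ P·[anion]ₒ)]
Numerator = 1×5.14 + 0.091×153 + 0.43×37.5 = 35.19
Denominator = 1×134 + 0.091×10.6 + 0.43×97.0 = 176.7
Vm = 58.4 · log₁₀(0.19917) = 58.4 × (-0.7008) = -40.93 mV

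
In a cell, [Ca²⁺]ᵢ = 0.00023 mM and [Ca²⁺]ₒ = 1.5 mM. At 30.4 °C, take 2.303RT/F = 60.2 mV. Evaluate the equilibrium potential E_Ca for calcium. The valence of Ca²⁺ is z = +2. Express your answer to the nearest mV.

115 mV

E = (60.2/z) · log₁₀([Ca²⁺]_out/[Ca²⁺]_in) with z = +2.
= (60.2/2) · log₁₀(1.5/0.00023) = 30.10 · log₁₀(6522)
= 30.10 · (3.8144) = 114.81 mV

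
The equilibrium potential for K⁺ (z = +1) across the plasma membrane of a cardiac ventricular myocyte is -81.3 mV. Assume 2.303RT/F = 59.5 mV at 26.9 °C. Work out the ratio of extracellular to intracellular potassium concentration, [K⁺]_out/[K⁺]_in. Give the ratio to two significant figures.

log₁₀([out]/[in]) = E·z/(59.5) = -81.3 × 1 / 59.5 = -1.3664
[out]/[in] = 10^(-1.3664) = 0.04301

0.043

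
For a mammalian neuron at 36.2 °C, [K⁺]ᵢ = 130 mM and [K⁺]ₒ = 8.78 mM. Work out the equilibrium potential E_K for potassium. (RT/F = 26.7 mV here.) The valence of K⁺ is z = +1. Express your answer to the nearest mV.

E = (26.7/z) · ln([K⁺]_out/[K⁺]_in) with z = +1.
= (26.7/1) · ln(8.78/130) = 26.70 · ln(0.06754)
= 26.70 · (-2.6951) = -71.96 mV

-72 mV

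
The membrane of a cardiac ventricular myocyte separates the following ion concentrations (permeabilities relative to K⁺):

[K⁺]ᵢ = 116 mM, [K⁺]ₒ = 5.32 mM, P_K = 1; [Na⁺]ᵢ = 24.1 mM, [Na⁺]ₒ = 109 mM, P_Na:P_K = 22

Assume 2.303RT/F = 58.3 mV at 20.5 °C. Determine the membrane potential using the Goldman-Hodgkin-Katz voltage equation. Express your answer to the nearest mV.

Vm = 58.3 · log₁₀[(Σ P·[cation]ₒ + Σ P·[anion]ᵢ) / (Σ P·[cation]ᵢ + Σ P·[anion]ₒ)]
Numerator = 1×5.32 + 22×109 = 2403
Denominator = 1×116 + 22×24.1 = 646.2
Vm = 58.3 · log₁₀(3.7192) = 58.3 × (0.5704) = 33.26 mV

33 mV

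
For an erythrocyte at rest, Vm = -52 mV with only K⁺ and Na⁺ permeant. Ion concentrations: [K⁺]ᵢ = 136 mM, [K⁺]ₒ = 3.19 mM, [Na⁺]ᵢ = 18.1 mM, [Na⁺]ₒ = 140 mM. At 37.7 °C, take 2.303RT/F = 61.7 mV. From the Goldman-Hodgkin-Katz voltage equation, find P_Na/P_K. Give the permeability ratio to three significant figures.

0.119

Let α = P_Na/P_K. GHK: Vm = 61.7·log₁₀[(Kₒ + α·Naₒ)/(Kᵢ + α·Naᵢ)].
10^(Vm/61.7) = 10^(-52.0/61.7) = 0.14362
So 0.14362·(Kᵢ + α·Naᵢ) = Kₒ + α·Naₒ → α = (0.14362·136.0 − 3.19) / (140.0 − 0.14362·18.1)
α = (19.53 − 3.19) / (140.0 − 2.6) = 16.34/137.4 = 0.1189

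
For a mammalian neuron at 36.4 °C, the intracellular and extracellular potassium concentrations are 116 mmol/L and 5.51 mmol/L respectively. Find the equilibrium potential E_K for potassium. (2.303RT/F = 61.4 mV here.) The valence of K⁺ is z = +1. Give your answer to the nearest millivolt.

E = (61.4/z) · log₁₀([K⁺]_out/[K⁺]_in) with z = +1.
= (61.4/1) · log₁₀(5.51/116) = 61.40 · log₁₀(0.0475)
= 61.40 · (-1.3233) = -81.25 mV

-81 mV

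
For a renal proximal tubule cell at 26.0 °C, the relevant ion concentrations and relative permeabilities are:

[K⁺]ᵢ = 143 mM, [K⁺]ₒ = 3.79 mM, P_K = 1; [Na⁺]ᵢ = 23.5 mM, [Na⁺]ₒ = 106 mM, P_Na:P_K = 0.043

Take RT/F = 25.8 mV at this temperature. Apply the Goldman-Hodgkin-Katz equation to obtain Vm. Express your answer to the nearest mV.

Vm = 25.8 · ln[(Σ P·[cation]ₒ + Σ P·[anion]ᵢ) / (Σ P·[cation]ᵢ + Σ P·[anion]ₒ)]
Numerator = 1×3.79 + 0.043×106 = 8.348
Denominator = 1×143 + 0.043×23.5 = 144
Vm = 25.8 · ln(0.057968) = 25.8 × (-2.8479) = -73.47 mV

-73 mV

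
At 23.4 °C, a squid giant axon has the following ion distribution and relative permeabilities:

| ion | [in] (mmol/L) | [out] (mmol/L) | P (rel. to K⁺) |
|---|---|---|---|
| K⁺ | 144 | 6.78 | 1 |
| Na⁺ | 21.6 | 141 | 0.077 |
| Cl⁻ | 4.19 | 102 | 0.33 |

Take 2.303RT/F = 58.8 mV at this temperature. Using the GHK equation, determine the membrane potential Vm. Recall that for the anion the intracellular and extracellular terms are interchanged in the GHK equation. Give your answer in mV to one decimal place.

-57.3 mV

Vm = 58.8 · log₁₀[(Σ P·[cation]ₒ + Σ P·[anion]ᵢ) / (Σ P·[cation]ᵢ + Σ P·[anion]ₒ)]
Numerator = 1×6.78 + 0.077×141 + 0.33×4.19 = 19.02
Denominator = 1×144 + 0.077×21.6 + 0.33×102 = 179.3
Vm = 58.8 · log₁₀(0.10606) = 58.8 × (-0.9744) = -57.30 mV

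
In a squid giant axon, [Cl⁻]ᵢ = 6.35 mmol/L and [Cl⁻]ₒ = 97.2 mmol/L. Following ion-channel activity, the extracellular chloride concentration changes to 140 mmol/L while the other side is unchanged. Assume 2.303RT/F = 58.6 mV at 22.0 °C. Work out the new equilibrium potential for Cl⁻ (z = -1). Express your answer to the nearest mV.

After the shift: [Cl⁻]_out = 140, [Cl⁻]_in = 6.35 mmol/L.
E_new = (58.6/-1)·log₁₀(140/6.35) = -58.60 · (1.3434) = -78.72 mV

-79 mV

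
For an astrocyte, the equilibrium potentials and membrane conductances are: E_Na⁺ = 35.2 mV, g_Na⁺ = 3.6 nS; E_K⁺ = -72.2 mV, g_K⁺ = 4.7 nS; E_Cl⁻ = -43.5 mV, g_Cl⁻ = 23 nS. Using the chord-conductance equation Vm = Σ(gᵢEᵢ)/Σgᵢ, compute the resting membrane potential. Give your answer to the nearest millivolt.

Σ gᵢEᵢ = 3.6·(35.2) + 4.7·(-72.2) + 23·(-43.5) = -1213.12
Σ gᵢ = 3.6 + 4.7 + 23 = 31.3
Vm = -1213.12 / 31.3 = -38.76 mV

-39 mV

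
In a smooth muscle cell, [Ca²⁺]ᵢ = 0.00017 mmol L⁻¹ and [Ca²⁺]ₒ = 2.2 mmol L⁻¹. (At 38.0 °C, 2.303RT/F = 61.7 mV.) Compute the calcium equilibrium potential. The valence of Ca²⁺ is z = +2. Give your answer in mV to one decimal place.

126.9 mV

E = (61.7/z) · log₁₀([Ca²⁺]_out/[Ca²⁺]_in) with z = +2.
= (61.7/2) · log₁₀(2.2/0.00017) = 30.85 · log₁₀(1.294e+04)
= 30.85 · (4.1120) = 126.85 mV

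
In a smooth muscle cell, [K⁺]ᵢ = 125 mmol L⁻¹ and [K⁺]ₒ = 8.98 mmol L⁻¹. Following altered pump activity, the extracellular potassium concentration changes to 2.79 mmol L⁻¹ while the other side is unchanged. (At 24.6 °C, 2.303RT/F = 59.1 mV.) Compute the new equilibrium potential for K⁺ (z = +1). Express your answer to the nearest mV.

After the shift: [K⁺]_out = 2.79, [K⁺]_in = 125 mmol L⁻¹.
E_new = (59.1/1)·log₁₀(2.79/125) = 59.10 · (-1.6513) = -97.59 mV

-98 mV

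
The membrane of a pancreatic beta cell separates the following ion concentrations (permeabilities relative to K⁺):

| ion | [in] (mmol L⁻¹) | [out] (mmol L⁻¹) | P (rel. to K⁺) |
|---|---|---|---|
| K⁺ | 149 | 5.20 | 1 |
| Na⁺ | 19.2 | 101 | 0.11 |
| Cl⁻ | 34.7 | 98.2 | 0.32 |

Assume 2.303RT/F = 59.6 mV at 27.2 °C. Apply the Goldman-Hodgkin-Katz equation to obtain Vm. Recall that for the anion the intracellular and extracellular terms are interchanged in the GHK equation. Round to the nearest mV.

Vm = 59.6 · log₁₀[(Σ P·[cation]ₒ + Σ P·[anion]ᵢ) / (Σ P·[cation]ᵢ + Σ P·[anion]ₒ)]
Numerator = 1×5.20 + 0.11×101 + 0.32×34.7 = 27.41
Denominator = 1×149 + 0.11×19.2 + 0.32×98.2 = 182.5
Vm = 59.6 · log₁₀(0.15018) = 59.6 × (-0.8234) = -49.07 mV

-49 mV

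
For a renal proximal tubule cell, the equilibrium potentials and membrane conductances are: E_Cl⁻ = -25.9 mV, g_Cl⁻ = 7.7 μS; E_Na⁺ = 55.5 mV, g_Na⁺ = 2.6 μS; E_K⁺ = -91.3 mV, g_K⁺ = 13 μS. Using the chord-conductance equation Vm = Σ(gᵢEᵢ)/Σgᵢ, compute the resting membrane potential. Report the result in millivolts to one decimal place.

-53.3 mV

Σ gᵢEᵢ = 7.7·(-25.9) + 2.6·(55.5) + 13·(-91.3) = -1242.03
Σ gᵢ = 7.7 + 2.6 + 13 = 23.3
Vm = -1242.03 / 23.3 = -53.31 mV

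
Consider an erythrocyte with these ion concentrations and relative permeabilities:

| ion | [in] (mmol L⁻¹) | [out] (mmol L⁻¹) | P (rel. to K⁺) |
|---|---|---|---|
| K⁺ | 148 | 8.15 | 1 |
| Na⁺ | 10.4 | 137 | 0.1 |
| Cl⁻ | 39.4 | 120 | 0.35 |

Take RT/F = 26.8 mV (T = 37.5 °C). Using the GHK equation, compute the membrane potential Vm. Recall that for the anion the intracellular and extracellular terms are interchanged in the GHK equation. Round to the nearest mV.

Vm = 26.8 · ln[(Σ P·[cation]ₒ + Σ P·[anion]ᵢ) / (Σ P·[cation]ᵢ + Σ P·[anion]ₒ)]
Numerator = 1×8.15 + 0.1×137 + 0.35×39.4 = 35.64
Denominator = 1×148 + 0.1×10.4 + 0.35×120 = 191
Vm = 26.8 · ln(0.18656) = 26.8 × (-1.6790) = -45.00 mV

-45 mV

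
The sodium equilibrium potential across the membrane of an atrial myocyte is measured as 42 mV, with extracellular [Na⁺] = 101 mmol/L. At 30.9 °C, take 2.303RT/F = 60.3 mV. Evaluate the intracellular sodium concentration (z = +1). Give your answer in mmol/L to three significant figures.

20.3 mmol/L

Nernst: E = (60.3/1) · log₁₀([out]/[in]), so log₁₀([out]/[in]) = 42.0 × 1 / 60.3 = 0.6965.
[out]/[in] = 10^(0.6965) = 4.972.
[in] = 101 / 4.972 = 20.31 mmol/L.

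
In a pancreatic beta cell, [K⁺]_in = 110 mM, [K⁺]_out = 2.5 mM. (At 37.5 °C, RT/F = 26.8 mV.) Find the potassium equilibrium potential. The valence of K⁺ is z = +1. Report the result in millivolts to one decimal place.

E = (26.8/z) · ln([K⁺]_out/[K⁺]_in) with z = +1.
= (26.8/1) · ln(2.5/110) = 26.80 · ln(0.02273)
= 26.80 · (-3.7842) = -101.42 mV

-101.4 mV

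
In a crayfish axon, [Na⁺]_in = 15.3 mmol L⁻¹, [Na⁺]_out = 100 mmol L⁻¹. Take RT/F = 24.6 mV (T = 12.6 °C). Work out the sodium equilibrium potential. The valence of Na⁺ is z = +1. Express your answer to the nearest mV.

46 mV

E = (24.6/z) · ln([Na⁺]_out/[Na⁺]_in) with z = +1.
= (24.6/1) · ln(100/15.3) = 24.60 · ln(6.536)
= 24.60 · (1.8773) = 46.18 mV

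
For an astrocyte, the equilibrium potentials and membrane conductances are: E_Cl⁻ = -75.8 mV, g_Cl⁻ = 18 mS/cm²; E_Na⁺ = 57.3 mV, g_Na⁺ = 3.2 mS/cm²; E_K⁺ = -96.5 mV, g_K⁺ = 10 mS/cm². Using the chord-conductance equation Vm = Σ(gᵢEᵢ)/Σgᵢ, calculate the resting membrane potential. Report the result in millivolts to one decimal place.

-68.8 mV

Σ gᵢEᵢ = 18·(-75.8) + 3.2·(57.3) + 10·(-96.5) = -2146.04
Σ gᵢ = 18 + 3.2 + 10 = 31.2
Vm = -2146.04 / 31.2 = -68.78 mV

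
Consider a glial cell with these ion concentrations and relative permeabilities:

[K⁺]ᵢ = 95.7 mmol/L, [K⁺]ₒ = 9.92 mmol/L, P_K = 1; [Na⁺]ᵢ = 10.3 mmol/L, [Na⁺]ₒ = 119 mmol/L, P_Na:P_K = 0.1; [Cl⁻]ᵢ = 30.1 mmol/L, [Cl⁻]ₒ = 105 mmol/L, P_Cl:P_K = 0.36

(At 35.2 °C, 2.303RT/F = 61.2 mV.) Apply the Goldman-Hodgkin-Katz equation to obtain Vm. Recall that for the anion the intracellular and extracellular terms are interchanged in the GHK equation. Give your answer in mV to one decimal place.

-37.6 mV

Vm = 61.2 · log₁₀[(Σ P·[cation]ₒ + Σ P·[anion]ᵢ) / (Σ P·[cation]ᵢ + Σ P·[anion]ₒ)]
Numerator = 1×9.92 + 0.1×119 + 0.36×30.1 = 32.66
Denominator = 1×95.7 + 0.1×10.3 + 0.36×105 = 134.5
Vm = 61.2 · log₁₀(0.24274) = 61.2 × (-0.6149) = -37.63 mV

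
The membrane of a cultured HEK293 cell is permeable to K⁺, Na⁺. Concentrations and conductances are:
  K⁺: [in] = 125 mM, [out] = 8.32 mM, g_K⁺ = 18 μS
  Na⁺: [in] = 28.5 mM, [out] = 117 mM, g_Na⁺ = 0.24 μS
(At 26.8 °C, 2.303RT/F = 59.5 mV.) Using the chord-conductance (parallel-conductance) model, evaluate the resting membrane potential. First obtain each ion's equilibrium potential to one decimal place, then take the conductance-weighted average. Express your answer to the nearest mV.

-69 mV

E_K⁺ = (59.5/1)·log₁₀(8.32/125) = -70.0 mV
E_Na⁺ = (59.5/1)·log₁₀(117/28.5) = 36.5 mV
Vm = (Σ gᵢEᵢ)/(Σ gᵢ) = (18·-70.0 + 0.24·36.5) / (18 + 0.24)
= -1251.24 / 18.24 = -68.60 mV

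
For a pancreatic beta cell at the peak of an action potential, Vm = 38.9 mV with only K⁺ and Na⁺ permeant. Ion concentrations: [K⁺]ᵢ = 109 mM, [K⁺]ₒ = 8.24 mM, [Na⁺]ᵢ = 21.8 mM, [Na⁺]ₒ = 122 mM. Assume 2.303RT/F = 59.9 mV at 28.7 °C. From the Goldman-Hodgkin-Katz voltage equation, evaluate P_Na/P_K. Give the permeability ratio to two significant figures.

19

Let α = P_Na/P_K. GHK: Vm = 59.9·log₁₀[(Kₒ + α·Naₒ)/(Kᵢ + α·Naᵢ)].
10^(Vm/59.9) = 10^(38.9/59.9) = 4.4608
So 4.4608·(Kᵢ + α·Naᵢ) = Kₒ + α·Naₒ → α = (4.4608·109.0 − 8.24) / (122.0 − 4.4608·21.8)
α = (486.2 − 8.24) / (122.0 − 97.25) = 478/24.75 = 19.31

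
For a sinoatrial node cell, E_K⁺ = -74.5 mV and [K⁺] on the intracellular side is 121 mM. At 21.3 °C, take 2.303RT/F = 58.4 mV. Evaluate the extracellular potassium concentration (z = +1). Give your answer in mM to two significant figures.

6.4 mM

Nernst: E = (58.4/1) · log₁₀([out]/[in]), so log₁₀([out]/[in]) = -74.5 × 1 / 58.4 = -1.2757.
[out]/[in] = 10^(-1.2757) = 0.053.
[out] = 0.053 × 121 = 6.414 mM.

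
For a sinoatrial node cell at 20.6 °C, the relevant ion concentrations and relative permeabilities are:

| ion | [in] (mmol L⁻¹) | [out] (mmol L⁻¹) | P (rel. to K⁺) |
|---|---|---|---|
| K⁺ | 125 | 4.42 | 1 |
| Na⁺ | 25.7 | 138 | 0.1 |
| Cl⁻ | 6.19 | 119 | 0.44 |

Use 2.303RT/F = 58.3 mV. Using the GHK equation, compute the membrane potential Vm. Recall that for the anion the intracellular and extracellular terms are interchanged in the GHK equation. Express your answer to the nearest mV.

-54 mV

Vm = 58.3 · log₁₀[(Σ P·[cation]ₒ + Σ P·[anion]ᵢ) / (Σ P·[cation]ᵢ + Σ P·[anion]ₒ)]
Numerator = 1×4.42 + 0.1×138 + 0.44×6.19 = 20.94
Denominator = 1×125 + 0.1×25.7 + 0.44×119 = 179.9
Vm = 58.3 · log₁₀(0.1164) = 58.3 × (-0.9341) = -54.46 mV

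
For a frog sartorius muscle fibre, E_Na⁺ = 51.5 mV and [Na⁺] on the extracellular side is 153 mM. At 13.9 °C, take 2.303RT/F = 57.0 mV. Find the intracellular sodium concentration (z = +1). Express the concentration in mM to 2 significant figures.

19 mM

Nernst: E = (57.0/1) · log₁₀([out]/[in]), so log₁₀([out]/[in]) = 51.5 × 1 / 57.0 = 0.9035.
[out]/[in] = 10^(0.9035) = 8.008.
[in] = 153 / 8.008 = 19.11 mM.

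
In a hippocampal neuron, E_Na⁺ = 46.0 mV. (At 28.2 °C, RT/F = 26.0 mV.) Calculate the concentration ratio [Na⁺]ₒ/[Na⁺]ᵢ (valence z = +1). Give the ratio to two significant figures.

5.9

ln([out]/[in]) = E·z/(26.0) = 46.0 × 1 / 26.0 = 1.7692
[out]/[in] = e^(1.7692) = 5.866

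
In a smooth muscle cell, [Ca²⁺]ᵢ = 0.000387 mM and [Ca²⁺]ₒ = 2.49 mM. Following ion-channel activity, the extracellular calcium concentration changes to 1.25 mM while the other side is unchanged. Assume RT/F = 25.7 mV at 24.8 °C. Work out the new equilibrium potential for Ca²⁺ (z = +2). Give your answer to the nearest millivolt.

After the shift: [Ca²⁺]_out = 1.25, [Ca²⁺]_in = 0.000387 mM.
E_new = (25.7/2)·ln(1.25/0.000387) = 12.85 · (8.0802) = 103.83 mV

104 mV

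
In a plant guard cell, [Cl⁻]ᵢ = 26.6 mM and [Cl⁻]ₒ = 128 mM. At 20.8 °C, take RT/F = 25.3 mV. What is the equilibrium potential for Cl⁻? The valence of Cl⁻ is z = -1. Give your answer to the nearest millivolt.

-40 mV

E = (25.3/z) · ln([Cl⁻]_out/[Cl⁻]_in) with z = -1.
For an anion, dividing by z = -1 reverses the sign.
= (25.3/-1) · ln(128/26.6) = -25.30 · ln(4.812)
= -25.30 · (1.5711) = -39.75 mV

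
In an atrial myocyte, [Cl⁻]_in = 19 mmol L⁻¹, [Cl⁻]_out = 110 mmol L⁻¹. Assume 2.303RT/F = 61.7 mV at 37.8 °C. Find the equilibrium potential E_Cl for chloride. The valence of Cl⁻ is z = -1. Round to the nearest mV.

E = (61.7/z) · log₁₀([Cl⁻]_out/[Cl⁻]_in) with z = -1.
For an anion, dividing by z = -1 reverses the sign.
= (61.7/-1) · log₁₀(110/19) = -61.70 · log₁₀(5.789)
= -61.70 · (0.7626) = -47.05 mV

-47 mV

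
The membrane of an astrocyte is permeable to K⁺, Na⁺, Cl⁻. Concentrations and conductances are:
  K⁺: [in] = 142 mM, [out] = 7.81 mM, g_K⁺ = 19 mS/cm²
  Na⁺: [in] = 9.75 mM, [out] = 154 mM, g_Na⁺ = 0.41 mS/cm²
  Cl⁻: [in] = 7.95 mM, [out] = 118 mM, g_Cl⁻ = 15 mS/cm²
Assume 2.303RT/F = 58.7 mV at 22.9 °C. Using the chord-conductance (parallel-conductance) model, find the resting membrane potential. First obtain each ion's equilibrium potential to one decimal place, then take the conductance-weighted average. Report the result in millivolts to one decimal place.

E_K⁺ = (58.7/1)·log₁₀(7.81/142) = -73.9 mV
E_Na⁺ = (58.7/1)·log₁₀(154/9.75) = 70.4 mV
E_Cl⁻ = (58.7/-1)·log₁₀(118/7.95) = -68.8 mV
Vm = (Σ gᵢEᵢ)/(Σ gᵢ) = (19·-73.9 + 0.41·70.4 + 15·-68.8) / (19 + 0.41 + 15)
= -2407.24 / 34.41 = -69.96 mV

-70.0 mV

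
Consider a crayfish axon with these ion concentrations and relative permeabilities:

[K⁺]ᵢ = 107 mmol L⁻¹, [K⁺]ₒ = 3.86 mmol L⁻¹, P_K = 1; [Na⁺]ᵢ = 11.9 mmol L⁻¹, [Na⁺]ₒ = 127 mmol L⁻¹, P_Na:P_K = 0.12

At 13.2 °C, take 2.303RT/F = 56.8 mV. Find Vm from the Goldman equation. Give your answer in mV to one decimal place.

-42.8 mV

Vm = 56.8 · log₁₀[(Σ P·[cation]ₒ + Σ P·[anion]ᵢ) / (Σ P·[cation]ᵢ + Σ P·[anion]ₒ)]
Numerator = 1×3.86 + 0.12×127 = 19.1
Denominator = 1×107 + 0.12×11.9 = 108.4
Vm = 56.8 · log₁₀(0.17615) = 56.8 × (-0.7541) = -42.83 mV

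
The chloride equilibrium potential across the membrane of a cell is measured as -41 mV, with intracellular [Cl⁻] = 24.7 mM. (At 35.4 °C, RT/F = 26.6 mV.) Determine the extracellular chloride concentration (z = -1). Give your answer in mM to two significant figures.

120 mM

Nernst: E = (26.6/-1) · ln([out]/[in]), so ln([out]/[in]) = -41.0 × -1 / 26.6 = 1.5414.
[out]/[in] = e^(1.5414) = 4.671.
[out] = 4.671 × 24.7 = 115.4 mM.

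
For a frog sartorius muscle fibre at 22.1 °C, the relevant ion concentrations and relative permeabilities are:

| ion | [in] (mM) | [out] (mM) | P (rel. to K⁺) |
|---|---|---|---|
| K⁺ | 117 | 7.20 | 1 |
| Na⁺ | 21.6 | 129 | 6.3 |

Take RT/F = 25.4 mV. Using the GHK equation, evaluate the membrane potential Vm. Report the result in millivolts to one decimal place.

Vm = 25.4 · ln[(Σ P·[cation]ₒ + Σ P·[anion]ᵢ) / (Σ P·[cation]ᵢ + Σ P·[anion]ₒ)]
Numerator = 1×7.20 + 6.3×129 = 819.9
Denominator = 1×117 + 6.3×21.6 = 253.1
Vm = 25.4 · ln(3.2397) = 25.4 × (1.1755) = 29.86 mV

29.9 mV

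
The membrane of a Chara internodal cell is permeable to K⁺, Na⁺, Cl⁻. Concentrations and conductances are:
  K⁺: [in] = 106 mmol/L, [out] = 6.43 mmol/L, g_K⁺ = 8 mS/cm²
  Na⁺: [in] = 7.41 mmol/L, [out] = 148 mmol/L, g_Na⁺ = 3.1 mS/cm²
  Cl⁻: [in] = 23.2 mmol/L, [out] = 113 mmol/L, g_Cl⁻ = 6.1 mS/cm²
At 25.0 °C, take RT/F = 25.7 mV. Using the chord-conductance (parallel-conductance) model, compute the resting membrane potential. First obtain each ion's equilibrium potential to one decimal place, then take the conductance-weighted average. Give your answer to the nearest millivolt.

E_K⁺ = (25.7/1)·ln(6.43/106) = -72.0 mV
E_Na⁺ = (25.7/1)·ln(148/7.41) = 77.0 mV
E_Cl⁻ = (25.7/-1)·ln(113/23.2) = -40.7 mV
Vm = (Σ gᵢEᵢ)/(Σ gᵢ) = (8·-72.0 + 3.1·77.0 + 6.1·-40.7) / (8 + 3.1 + 6.1)
= -585.57 / 17.2 = -34.04 mV

-34 mV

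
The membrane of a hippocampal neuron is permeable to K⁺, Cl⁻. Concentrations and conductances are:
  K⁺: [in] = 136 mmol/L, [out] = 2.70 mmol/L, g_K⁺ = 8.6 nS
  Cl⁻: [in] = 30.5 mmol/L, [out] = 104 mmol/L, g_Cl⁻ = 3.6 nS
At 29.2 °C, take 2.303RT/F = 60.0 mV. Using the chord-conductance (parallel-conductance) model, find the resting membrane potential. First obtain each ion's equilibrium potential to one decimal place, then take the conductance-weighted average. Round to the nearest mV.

E_K⁺ = (60.0/1)·log₁₀(2.70/136) = -102.1 mV
E_Cl⁻ = (60.0/-1)·log₁₀(104/30.5) = -32.0 mV
Vm = (Σ gᵢEᵢ)/(Σ gᵢ) = (8.6·-102.1 + 3.6·-32.0) / (8.6 + 3.6)
= -993.26 / 12.2 = -81.41 mV

-81 mV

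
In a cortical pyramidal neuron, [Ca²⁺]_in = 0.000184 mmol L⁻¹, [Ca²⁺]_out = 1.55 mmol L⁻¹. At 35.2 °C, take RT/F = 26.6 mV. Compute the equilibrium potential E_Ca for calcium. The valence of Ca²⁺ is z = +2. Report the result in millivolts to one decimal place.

120.2 mV

E = (26.6/z) · ln([Ca²⁺]_out/[Ca²⁺]_in) with z = +2.
= (26.6/2) · ln(1.55/0.000184) = 13.30 · ln(8424)
= 13.30 · (9.0388) = 120.22 mV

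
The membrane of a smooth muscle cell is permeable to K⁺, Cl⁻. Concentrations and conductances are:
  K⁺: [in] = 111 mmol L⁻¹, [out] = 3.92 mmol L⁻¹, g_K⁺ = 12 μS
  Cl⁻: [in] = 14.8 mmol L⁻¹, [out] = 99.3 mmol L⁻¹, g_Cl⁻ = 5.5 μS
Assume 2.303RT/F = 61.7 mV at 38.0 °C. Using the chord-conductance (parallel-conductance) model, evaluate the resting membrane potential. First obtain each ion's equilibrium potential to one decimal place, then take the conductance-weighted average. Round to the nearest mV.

-77 mV

E_K⁺ = (61.7/1)·log₁₀(3.92/111) = -89.6 mV
E_Cl⁻ = (61.7/-1)·log₁₀(99.3/14.8) = -51.0 mV
Vm = (Σ gᵢEᵢ)/(Σ gᵢ) = (12·-89.6 + 5.5·-51.0) / (12 + 5.5)
= -1355.70 / 17.5 = -77.47 mV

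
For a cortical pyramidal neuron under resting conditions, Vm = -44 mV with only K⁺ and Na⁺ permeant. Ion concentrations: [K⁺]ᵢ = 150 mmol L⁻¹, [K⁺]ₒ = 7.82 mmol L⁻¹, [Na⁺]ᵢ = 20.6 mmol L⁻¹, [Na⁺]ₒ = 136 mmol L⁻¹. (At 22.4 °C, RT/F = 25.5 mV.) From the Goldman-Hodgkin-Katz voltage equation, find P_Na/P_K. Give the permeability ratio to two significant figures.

Let α = P_Na/P_K. GHK: Vm = 25.5·ln[(Kₒ + α·Naₒ)/(Kᵢ + α·Naᵢ)].
e^(Vm/25.5) = e^(-44.0/25.5) = 0.17809
So 0.17809·(Kᵢ + α·Naᵢ) = Kₒ + α·Naₒ → α = (0.17809·150.0 − 7.82) / (136.0 − 0.17809·20.6)
α = (26.71 − 7.82) / (136.0 − 3.669) = 18.89/132.3 = 0.1428

0.14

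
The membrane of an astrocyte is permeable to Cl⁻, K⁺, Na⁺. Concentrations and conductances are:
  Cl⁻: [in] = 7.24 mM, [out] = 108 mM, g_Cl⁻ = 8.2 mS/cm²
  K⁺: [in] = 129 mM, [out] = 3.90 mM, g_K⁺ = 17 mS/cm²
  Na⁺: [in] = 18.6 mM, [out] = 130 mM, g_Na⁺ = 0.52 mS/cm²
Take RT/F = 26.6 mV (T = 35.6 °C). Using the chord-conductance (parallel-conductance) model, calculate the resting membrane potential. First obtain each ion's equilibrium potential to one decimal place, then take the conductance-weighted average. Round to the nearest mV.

E_Cl⁻ = (26.6/-1)·ln(108/7.24) = -71.9 mV
E_K⁺ = (26.6/1)·ln(3.90/129) = -93.1 mV
E_Na⁺ = (26.6/1)·ln(130/18.6) = 51.7 mV
Vm = (Σ gᵢEᵢ)/(Σ gᵢ) = (8.2·-71.9 + 17·-93.1 + 0.52·51.7) / (8.2 + 17 + 0.52)
= -2145.40 / 25.72 = -83.41 mV

-83 mV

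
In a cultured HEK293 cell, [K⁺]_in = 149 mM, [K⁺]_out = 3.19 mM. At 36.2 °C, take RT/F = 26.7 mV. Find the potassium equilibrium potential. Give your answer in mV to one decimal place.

E = (26.7/z) · ln([K⁺]_out/[K⁺]_in) with z = +1.
= (26.7/1) · ln(3.19/149) = 26.70 · ln(0.02141)
= 26.70 · (-3.8439) = -102.63 mV

-102.6 mV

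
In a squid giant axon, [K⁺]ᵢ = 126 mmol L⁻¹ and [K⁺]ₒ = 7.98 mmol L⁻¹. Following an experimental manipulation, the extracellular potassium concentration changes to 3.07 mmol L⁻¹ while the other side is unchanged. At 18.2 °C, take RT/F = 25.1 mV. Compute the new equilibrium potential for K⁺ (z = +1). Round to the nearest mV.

-93 mV

After the shift: [K⁺]_out = 3.07, [K⁺]_in = 126 mmol L⁻¹.
E_new = (25.1/1)·ln(3.07/126) = 25.10 · (-3.7146) = -93.24 mV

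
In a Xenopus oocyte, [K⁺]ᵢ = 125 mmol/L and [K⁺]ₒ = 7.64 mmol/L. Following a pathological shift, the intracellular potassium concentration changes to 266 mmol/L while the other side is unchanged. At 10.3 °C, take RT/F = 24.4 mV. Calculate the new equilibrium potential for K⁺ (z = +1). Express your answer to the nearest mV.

After the shift: [K⁺]_out = 7.64, [K⁺]_in = 266 mmol/L.
E_new = (24.4/1)·ln(7.64/266) = 24.40 · (-3.5501) = -86.62 mV

-87 mV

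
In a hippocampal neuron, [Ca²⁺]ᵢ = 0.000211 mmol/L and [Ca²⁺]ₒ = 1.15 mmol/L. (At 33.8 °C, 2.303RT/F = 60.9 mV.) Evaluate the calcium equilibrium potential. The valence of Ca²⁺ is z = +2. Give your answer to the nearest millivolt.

E = (60.9/z) · log₁₀([Ca²⁺]_out/[Ca²⁺]_in) with z = +2.
= (60.9/2) · log₁₀(1.15/0.000211) = 30.45 · log₁₀(5450)
= 30.45 · (3.7364) = 113.77 mV

114 mV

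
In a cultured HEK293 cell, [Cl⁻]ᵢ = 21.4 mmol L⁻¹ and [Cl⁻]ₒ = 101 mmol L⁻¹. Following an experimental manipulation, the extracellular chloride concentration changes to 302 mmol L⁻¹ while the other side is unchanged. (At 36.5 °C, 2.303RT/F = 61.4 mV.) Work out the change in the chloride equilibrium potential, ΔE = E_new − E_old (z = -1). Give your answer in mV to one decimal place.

-29.2 mV

E_old = (61.4/-1)·log₁₀(101/21.4) = -41.38 mV
E_new = (61.4/-1)·log₁₀(302/21.4) = -70.59 mV
ΔE = -70.59 − (-41.38) = -29.21 mV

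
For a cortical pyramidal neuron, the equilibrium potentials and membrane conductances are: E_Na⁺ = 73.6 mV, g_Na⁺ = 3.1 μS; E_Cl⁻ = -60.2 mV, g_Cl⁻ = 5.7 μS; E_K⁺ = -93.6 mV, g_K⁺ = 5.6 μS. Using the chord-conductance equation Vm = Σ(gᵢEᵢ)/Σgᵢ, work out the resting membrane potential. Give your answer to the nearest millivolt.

Σ gᵢEᵢ = 3.1·(73.6) + 5.7·(-60.2) + 5.6·(-93.6) = -639.14
Σ gᵢ = 3.1 + 5.7 + 5.6 = 14.4
Vm = -639.14 / 14.4 = -44.38 mV

-44 mV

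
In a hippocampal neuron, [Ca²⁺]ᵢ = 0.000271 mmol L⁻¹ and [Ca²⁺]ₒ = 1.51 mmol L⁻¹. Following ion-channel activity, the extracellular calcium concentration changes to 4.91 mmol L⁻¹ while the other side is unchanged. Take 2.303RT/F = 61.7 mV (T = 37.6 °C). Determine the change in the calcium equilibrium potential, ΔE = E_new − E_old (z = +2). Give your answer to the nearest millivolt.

16 mV

E_old = (61.7/2)·log₁₀(1.51/0.000271) = 115.56 mV
E_new = (61.7/2)·log₁₀(4.91/0.000271) = 131.36 mV
ΔE = 131.36 − (115.56) = 15.80 mV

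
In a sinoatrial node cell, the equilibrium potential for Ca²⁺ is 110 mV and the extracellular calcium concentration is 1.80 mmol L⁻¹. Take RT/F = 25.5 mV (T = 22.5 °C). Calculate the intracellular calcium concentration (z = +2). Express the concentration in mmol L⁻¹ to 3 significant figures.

0.000322 mmol L⁻¹

Nernst: E = (25.5/2) · ln([out]/[in]), so ln([out]/[in]) = 110.0 × 2 / 25.5 = 8.6275.
[out]/[in] = e^(8.6275) = 5583.
[in] = 1.80 / 5583 = 0.0003224 mmol L⁻¹.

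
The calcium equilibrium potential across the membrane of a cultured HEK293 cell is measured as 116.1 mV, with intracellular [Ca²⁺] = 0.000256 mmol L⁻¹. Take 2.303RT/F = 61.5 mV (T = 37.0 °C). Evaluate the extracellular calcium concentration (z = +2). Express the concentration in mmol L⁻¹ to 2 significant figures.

1.5 mmol L⁻¹

Nernst: E = (61.5/2) · log₁₀([out]/[in]), so log₁₀([out]/[in]) = 116.1 × 2 / 61.5 = 3.7756.
[out]/[in] = 10^(3.7756) = 5965.
[out] = 5965 × 0.000256 = 1.527 mmol L⁻¹.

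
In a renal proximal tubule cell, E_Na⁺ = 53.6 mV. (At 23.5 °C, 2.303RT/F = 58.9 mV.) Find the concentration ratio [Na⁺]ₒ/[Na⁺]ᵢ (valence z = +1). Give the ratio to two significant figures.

8.1

log₁₀([out]/[in]) = E·z/(58.9) = 53.6 × 1 / 58.9 = 0.9100
[out]/[in] = 10^(0.9100) = 8.129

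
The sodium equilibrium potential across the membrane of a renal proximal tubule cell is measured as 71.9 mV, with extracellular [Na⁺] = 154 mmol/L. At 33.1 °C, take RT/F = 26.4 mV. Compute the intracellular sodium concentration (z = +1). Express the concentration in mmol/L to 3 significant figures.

10.1 mmol/L

Nernst: E = (26.4/1) · ln([out]/[in]), so ln([out]/[in]) = 71.9 × 1 / 26.4 = 2.7235.
[out]/[in] = e^(2.7235) = 15.23.
[in] = 154 / 15.23 = 10.11 mmol/L.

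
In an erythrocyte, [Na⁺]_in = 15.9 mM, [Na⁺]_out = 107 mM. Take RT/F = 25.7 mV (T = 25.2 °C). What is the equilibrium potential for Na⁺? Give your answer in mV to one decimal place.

E = (25.7/z) · ln([Na⁺]_out/[Na⁺]_in) with z = +1.
= (25.7/1) · ln(107/15.9) = 25.70 · ln(6.73)
= 25.70 · (1.9065) = 49.00 mV

49.0 mV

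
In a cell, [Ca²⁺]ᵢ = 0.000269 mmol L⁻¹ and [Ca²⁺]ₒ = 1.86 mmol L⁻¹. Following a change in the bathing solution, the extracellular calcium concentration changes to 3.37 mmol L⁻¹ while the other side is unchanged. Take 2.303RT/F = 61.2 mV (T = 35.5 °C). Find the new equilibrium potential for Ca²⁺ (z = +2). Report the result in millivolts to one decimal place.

After the shift: [Ca²⁺]_out = 3.37, [Ca²⁺]_in = 0.000269 mmol L⁻¹.
E_new = (61.2/2)·log₁₀(3.37/0.000269) = 30.60 · (4.0979) = 125.40 mV

125.4 mV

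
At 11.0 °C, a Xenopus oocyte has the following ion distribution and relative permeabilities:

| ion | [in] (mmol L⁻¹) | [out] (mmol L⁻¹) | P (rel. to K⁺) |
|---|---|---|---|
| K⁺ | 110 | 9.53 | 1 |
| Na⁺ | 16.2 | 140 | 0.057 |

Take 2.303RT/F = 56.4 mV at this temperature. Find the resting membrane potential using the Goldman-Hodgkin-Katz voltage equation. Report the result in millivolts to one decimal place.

-45.2 mV

Vm = 56.4 · log₁₀[(Σ P·[cation]ₒ + Σ P·[anion]ᵢ) / (Σ P·[cation]ᵢ + Σ P·[anion]ₒ)]
Numerator = 1×9.53 + 0.057×140 = 17.51
Denominator = 1×110 + 0.057×16.2 = 110.9
Vm = 56.4 · log₁₀(0.15786) = 56.4 × (-0.8017) = -45.22 mV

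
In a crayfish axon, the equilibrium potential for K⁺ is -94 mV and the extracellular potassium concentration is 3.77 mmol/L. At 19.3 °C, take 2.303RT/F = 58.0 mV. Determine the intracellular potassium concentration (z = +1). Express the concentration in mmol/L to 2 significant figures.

160 mmol/L

Nernst: E = (58.0/1) · log₁₀([out]/[in]), so log₁₀([out]/[in]) = -94.0 × 1 / 58.0 = -1.6207.
[out]/[in] = 10^(-1.6207) = 0.02395.
[in] = 3.77 / 0.02395 = 157.4 mmol/L.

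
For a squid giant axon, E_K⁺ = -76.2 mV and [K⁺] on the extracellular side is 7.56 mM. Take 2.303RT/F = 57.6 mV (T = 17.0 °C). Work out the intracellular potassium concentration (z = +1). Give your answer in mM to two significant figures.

Nernst: E = (57.6/1) · log₁₀([out]/[in]), so log₁₀([out]/[in]) = -76.2 × 1 / 57.6 = -1.3229.
[out]/[in] = 10^(-1.3229) = 0.04754.
[in] = 7.56 / 0.04754 = 159 mM.

160 mM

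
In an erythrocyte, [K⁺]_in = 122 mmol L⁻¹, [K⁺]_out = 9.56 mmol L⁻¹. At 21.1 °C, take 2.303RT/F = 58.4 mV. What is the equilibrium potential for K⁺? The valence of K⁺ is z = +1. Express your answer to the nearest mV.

-65 mV

E = (58.4/z) · log₁₀([K⁺]_out/[K⁺]_in) with z = +1.
= (58.4/1) · log₁₀(9.56/122) = 58.40 · log₁₀(0.07836)
= 58.40 · (-1.1059) = -64.58 mV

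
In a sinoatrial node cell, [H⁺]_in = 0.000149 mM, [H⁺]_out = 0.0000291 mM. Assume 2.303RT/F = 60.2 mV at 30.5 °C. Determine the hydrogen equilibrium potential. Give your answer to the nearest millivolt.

E = (60.2/z) · log₁₀([H⁺]_out/[H⁺]_in) with z = +1.
= (60.2/1) · log₁₀(0.0000291/0.000149) = 60.20 · log₁₀(0.1953)
= 60.20 · (-0.7093) = -42.70 mV

-43 mV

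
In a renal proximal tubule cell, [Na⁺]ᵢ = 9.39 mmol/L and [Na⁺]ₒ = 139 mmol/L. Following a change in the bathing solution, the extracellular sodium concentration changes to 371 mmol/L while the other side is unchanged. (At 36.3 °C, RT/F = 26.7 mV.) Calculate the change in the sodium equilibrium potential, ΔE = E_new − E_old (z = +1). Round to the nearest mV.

26 mV

E_old = (26.7/1)·ln(139/9.39) = 71.95 mV
E_new = (26.7/1)·ln(371/9.39) = 98.16 mV
ΔE = 98.16 − (71.95) = 26.21 mV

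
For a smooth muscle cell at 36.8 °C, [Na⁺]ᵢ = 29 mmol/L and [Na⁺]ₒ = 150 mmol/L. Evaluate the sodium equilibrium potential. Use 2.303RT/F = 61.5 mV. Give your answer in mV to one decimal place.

E = (61.5/z) · log₁₀([Na⁺]_out/[Na⁺]_in) with z = +1.
= (61.5/1) · log₁₀(150/29) = 61.50 · log₁₀(5.172)
= 61.50 · (0.7137) = 43.89 mV

43.9 mV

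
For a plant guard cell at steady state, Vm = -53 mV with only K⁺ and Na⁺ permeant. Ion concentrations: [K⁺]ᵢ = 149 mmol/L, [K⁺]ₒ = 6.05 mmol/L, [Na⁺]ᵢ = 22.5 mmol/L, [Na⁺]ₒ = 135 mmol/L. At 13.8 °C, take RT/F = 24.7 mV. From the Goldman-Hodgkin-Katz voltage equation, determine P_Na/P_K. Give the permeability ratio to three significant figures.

0.0860

Let α = P_Na/P_K. GHK: Vm = 24.7·ln[(Kₒ + α·Naₒ)/(Kᵢ + α·Naᵢ)].
e^(Vm/24.7) = e^(-53.0/24.7) = 0.11698
So 0.11698·(Kᵢ + α·Naᵢ) = Kₒ + α·Naₒ → α = (0.11698·149.0 − 6.05) / (135.0 − 0.11698·22.5)
α = (17.43 − 6.05) / (135.0 − 2.632) = 11.38/132.4 = 0.08597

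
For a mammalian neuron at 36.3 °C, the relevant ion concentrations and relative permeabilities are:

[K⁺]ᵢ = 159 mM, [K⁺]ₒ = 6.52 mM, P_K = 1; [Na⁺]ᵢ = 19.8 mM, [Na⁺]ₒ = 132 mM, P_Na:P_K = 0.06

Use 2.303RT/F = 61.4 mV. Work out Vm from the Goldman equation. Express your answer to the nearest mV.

-64 mV

Vm = 61.4 · log₁₀[(Σ P·[cation]ₒ + Σ P·[anion]ᵢ) / (Σ P·[cation]ᵢ + Σ P·[anion]ₒ)]
Numerator = 1×6.52 + 0.06×132 = 14.44
Denominator = 1×159 + 0.06×19.8 = 160.2
Vm = 61.4 · log₁₀(0.090144) = 61.4 × (-1.0451) = -64.17 mV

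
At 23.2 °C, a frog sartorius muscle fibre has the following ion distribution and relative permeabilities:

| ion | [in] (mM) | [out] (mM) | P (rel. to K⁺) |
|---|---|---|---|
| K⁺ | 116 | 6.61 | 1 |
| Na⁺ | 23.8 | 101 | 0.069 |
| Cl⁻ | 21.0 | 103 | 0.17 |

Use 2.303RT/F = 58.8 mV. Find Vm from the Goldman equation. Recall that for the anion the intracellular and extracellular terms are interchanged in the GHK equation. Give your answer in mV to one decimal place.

Vm = 58.8 · log₁₀[(Σ P·[cation]ₒ + Σ P·[anion]ᵢ) / (Σ P·[cation]ᵢ + Σ P·[anion]ₒ)]
Numerator = 1×6.61 + 0.069×101 + 0.17×21.0 = 17.15
Denominator = 1×116 + 0.069×23.8 + 0.17×103 = 135.2
Vm = 58.8 · log₁₀(0.12689) = 58.8 × (-0.8966) = -52.72 mV

-52.7 mV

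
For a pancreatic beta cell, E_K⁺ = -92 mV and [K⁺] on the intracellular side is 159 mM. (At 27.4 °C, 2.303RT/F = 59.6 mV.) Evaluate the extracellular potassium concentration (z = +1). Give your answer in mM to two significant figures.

4.5 mM

Nernst: E = (59.6/1) · log₁₀([out]/[in]), so log₁₀([out]/[in]) = -92.0 × 1 / 59.6 = -1.5436.
[out]/[in] = 10^(-1.5436) = 0.0286.
[out] = 0.0286 × 159 = 4.548 mM.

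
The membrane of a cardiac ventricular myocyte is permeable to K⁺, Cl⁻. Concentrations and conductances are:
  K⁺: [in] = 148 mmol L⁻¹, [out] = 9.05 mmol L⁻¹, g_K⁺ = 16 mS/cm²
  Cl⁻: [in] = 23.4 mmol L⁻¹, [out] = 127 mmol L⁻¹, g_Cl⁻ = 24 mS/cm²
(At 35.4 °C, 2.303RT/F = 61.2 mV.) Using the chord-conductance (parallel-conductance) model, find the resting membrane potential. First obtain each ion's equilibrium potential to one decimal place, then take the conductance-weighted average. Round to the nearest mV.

E_K⁺ = (61.2/1)·log₁₀(9.05/148) = -74.3 mV
E_Cl⁻ = (61.2/-1)·log₁₀(127/23.4) = -45.0 mV
Vm = (Σ gᵢEᵢ)/(Σ gᵢ) = (16·-74.3 + 24·-45.0) / (16 + 24)
= -2268.80 / 40 = -56.72 mV

-57 mV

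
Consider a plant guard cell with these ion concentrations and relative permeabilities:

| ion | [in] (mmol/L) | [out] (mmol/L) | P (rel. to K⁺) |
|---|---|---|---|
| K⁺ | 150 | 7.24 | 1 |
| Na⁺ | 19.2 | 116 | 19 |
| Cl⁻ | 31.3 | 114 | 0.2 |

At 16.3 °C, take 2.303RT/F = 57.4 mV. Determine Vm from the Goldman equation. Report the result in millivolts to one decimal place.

Vm = 57.4 · log₁₀[(Σ P·[cation]ₒ + Σ P·[anion]ᵢ) / (Σ P·[cation]ᵢ + Σ P·[anion]ₒ)]
Numerator = 1×7.24 + 19×116 + 0.2×31.3 = 2218
Denominator = 1×150 + 19×19.2 + 0.2×114 = 537.6
Vm = 57.4 · log₁₀(4.1248) = 57.4 × (0.6154) = 35.32 mV

35.3 mV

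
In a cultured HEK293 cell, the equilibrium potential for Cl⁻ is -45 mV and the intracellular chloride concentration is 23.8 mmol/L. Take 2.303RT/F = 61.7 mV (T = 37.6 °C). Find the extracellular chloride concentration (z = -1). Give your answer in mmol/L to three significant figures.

Nernst: E = (61.7/-1) · log₁₀([out]/[in]), so log₁₀([out]/[in]) = -45.0 × -1 / 61.7 = 0.7293.
[out]/[in] = 10^(0.7293) = 5.362.
[out] = 5.362 × 23.8 = 127.6 mmol/L.

128 mmol/L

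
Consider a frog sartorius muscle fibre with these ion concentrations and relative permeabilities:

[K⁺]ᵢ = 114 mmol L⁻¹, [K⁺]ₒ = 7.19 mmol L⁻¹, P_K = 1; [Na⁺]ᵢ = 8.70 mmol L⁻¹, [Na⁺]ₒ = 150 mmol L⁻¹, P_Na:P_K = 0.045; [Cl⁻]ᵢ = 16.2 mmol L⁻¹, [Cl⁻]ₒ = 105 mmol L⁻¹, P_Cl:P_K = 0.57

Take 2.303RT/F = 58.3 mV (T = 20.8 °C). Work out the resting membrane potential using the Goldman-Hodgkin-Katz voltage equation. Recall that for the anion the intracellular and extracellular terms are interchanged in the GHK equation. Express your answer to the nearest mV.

-51 mV

Vm = 58.3 · log₁₀[(Σ P·[cation]ₒ + Σ P·[anion]ᵢ) / (Σ P·[cation]ᵢ + Σ P·[anion]ₒ)]
Numerator = 1×7.19 + 0.045×150 + 0.57×16.2 = 23.17
Denominator = 1×114 + 0.045×8.70 + 0.57×105 = 174.2
Vm = 58.3 · log₁₀(0.133) = 58.3 × (-0.8762) = -51.08 mV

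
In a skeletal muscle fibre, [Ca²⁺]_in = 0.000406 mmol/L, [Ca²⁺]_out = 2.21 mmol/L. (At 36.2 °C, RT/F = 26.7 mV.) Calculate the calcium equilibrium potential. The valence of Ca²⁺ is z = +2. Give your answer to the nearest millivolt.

115 mV

E = (26.7/z) · ln([Ca²⁺]_out/[Ca²⁺]_in) with z = +2.
= (26.7/2) · ln(2.21/0.000406) = 13.35 · ln(5443)
= 13.35 · (8.6021) = 114.84 mV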